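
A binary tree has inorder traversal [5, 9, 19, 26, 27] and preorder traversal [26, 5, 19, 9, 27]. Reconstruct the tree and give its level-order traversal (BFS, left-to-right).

Inorder:  [5, 9, 19, 26, 27]
Preorder: [26, 5, 19, 9, 27]
Algorithm: preorder visits root first, so consume preorder in order;
for each root, split the current inorder slice at that value into
left-subtree inorder and right-subtree inorder, then recurse.
Recursive splits:
  root=26; inorder splits into left=[5, 9, 19], right=[27]
  root=5; inorder splits into left=[], right=[9, 19]
  root=19; inorder splits into left=[9], right=[]
  root=9; inorder splits into left=[], right=[]
  root=27; inorder splits into left=[], right=[]
Reconstructed level-order: [26, 5, 27, 19, 9]


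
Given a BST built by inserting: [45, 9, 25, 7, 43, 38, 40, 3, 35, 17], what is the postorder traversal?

Tree insertion order: [45, 9, 25, 7, 43, 38, 40, 3, 35, 17]
Tree (level-order array): [45, 9, None, 7, 25, 3, None, 17, 43, None, None, None, None, 38, None, 35, 40]
Postorder traversal: [3, 7, 17, 35, 40, 38, 43, 25, 9, 45]


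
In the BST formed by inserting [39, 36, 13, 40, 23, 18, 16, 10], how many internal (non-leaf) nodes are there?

Tree built from: [39, 36, 13, 40, 23, 18, 16, 10]
Tree (level-order array): [39, 36, 40, 13, None, None, None, 10, 23, None, None, 18, None, 16]
Rule: An internal node has at least one child.
Per-node child counts:
  node 39: 2 child(ren)
  node 36: 1 child(ren)
  node 13: 2 child(ren)
  node 10: 0 child(ren)
  node 23: 1 child(ren)
  node 18: 1 child(ren)
  node 16: 0 child(ren)
  node 40: 0 child(ren)
Matching nodes: [39, 36, 13, 23, 18]
Count of internal (non-leaf) nodes: 5


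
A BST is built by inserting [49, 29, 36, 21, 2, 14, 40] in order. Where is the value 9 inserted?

Starting tree (level order): [49, 29, None, 21, 36, 2, None, None, 40, None, 14]
Insertion path: 49 -> 29 -> 21 -> 2 -> 14
Result: insert 9 as left child of 14
Final tree (level order): [49, 29, None, 21, 36, 2, None, None, 40, None, 14, None, None, 9]


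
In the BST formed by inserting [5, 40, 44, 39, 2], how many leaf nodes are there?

Tree built from: [5, 40, 44, 39, 2]
Tree (level-order array): [5, 2, 40, None, None, 39, 44]
Rule: A leaf has 0 children.
Per-node child counts:
  node 5: 2 child(ren)
  node 2: 0 child(ren)
  node 40: 2 child(ren)
  node 39: 0 child(ren)
  node 44: 0 child(ren)
Matching nodes: [2, 39, 44]
Count of leaf nodes: 3


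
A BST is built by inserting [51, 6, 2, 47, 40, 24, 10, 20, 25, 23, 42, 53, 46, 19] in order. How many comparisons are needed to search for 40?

Search path for 40: 51 -> 6 -> 47 -> 40
Found: True
Comparisons: 4


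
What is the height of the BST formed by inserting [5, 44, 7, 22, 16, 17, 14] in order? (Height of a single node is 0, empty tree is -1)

Insertion order: [5, 44, 7, 22, 16, 17, 14]
Tree (level-order array): [5, None, 44, 7, None, None, 22, 16, None, 14, 17]
Compute height bottom-up (empty subtree = -1):
  height(14) = 1 + max(-1, -1) = 0
  height(17) = 1 + max(-1, -1) = 0
  height(16) = 1 + max(0, 0) = 1
  height(22) = 1 + max(1, -1) = 2
  height(7) = 1 + max(-1, 2) = 3
  height(44) = 1 + max(3, -1) = 4
  height(5) = 1 + max(-1, 4) = 5
Height = 5


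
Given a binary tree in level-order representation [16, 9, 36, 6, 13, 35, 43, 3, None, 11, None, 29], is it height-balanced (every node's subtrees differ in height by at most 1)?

Tree (level-order array): [16, 9, 36, 6, 13, 35, 43, 3, None, 11, None, 29]
Definition: a tree is height-balanced if, at every node, |h(left) - h(right)| <= 1 (empty subtree has height -1).
Bottom-up per-node check:
  node 3: h_left=-1, h_right=-1, diff=0 [OK], height=0
  node 6: h_left=0, h_right=-1, diff=1 [OK], height=1
  node 11: h_left=-1, h_right=-1, diff=0 [OK], height=0
  node 13: h_left=0, h_right=-1, diff=1 [OK], height=1
  node 9: h_left=1, h_right=1, diff=0 [OK], height=2
  node 29: h_left=-1, h_right=-1, diff=0 [OK], height=0
  node 35: h_left=0, h_right=-1, diff=1 [OK], height=1
  node 43: h_left=-1, h_right=-1, diff=0 [OK], height=0
  node 36: h_left=1, h_right=0, diff=1 [OK], height=2
  node 16: h_left=2, h_right=2, diff=0 [OK], height=3
All nodes satisfy the balance condition.
Result: Balanced


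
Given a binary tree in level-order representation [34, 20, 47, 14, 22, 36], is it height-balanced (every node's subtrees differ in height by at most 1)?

Tree (level-order array): [34, 20, 47, 14, 22, 36]
Definition: a tree is height-balanced if, at every node, |h(left) - h(right)| <= 1 (empty subtree has height -1).
Bottom-up per-node check:
  node 14: h_left=-1, h_right=-1, diff=0 [OK], height=0
  node 22: h_left=-1, h_right=-1, diff=0 [OK], height=0
  node 20: h_left=0, h_right=0, diff=0 [OK], height=1
  node 36: h_left=-1, h_right=-1, diff=0 [OK], height=0
  node 47: h_left=0, h_right=-1, diff=1 [OK], height=1
  node 34: h_left=1, h_right=1, diff=0 [OK], height=2
All nodes satisfy the balance condition.
Result: Balanced


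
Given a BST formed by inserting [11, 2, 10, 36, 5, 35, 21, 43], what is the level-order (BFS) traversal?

Tree insertion order: [11, 2, 10, 36, 5, 35, 21, 43]
Tree (level-order array): [11, 2, 36, None, 10, 35, 43, 5, None, 21]
BFS from the root, enqueuing left then right child of each popped node:
  queue [11] -> pop 11, enqueue [2, 36], visited so far: [11]
  queue [2, 36] -> pop 2, enqueue [10], visited so far: [11, 2]
  queue [36, 10] -> pop 36, enqueue [35, 43], visited so far: [11, 2, 36]
  queue [10, 35, 43] -> pop 10, enqueue [5], visited so far: [11, 2, 36, 10]
  queue [35, 43, 5] -> pop 35, enqueue [21], visited so far: [11, 2, 36, 10, 35]
  queue [43, 5, 21] -> pop 43, enqueue [none], visited so far: [11, 2, 36, 10, 35, 43]
  queue [5, 21] -> pop 5, enqueue [none], visited so far: [11, 2, 36, 10, 35, 43, 5]
  queue [21] -> pop 21, enqueue [none], visited so far: [11, 2, 36, 10, 35, 43, 5, 21]
Result: [11, 2, 36, 10, 35, 43, 5, 21]


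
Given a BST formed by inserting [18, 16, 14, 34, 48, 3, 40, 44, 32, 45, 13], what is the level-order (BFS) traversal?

Tree insertion order: [18, 16, 14, 34, 48, 3, 40, 44, 32, 45, 13]
Tree (level-order array): [18, 16, 34, 14, None, 32, 48, 3, None, None, None, 40, None, None, 13, None, 44, None, None, None, 45]
BFS from the root, enqueuing left then right child of each popped node:
  queue [18] -> pop 18, enqueue [16, 34], visited so far: [18]
  queue [16, 34] -> pop 16, enqueue [14], visited so far: [18, 16]
  queue [34, 14] -> pop 34, enqueue [32, 48], visited so far: [18, 16, 34]
  queue [14, 32, 48] -> pop 14, enqueue [3], visited so far: [18, 16, 34, 14]
  queue [32, 48, 3] -> pop 32, enqueue [none], visited so far: [18, 16, 34, 14, 32]
  queue [48, 3] -> pop 48, enqueue [40], visited so far: [18, 16, 34, 14, 32, 48]
  queue [3, 40] -> pop 3, enqueue [13], visited so far: [18, 16, 34, 14, 32, 48, 3]
  queue [40, 13] -> pop 40, enqueue [44], visited so far: [18, 16, 34, 14, 32, 48, 3, 40]
  queue [13, 44] -> pop 13, enqueue [none], visited so far: [18, 16, 34, 14, 32, 48, 3, 40, 13]
  queue [44] -> pop 44, enqueue [45], visited so far: [18, 16, 34, 14, 32, 48, 3, 40, 13, 44]
  queue [45] -> pop 45, enqueue [none], visited so far: [18, 16, 34, 14, 32, 48, 3, 40, 13, 44, 45]
Result: [18, 16, 34, 14, 32, 48, 3, 40, 13, 44, 45]


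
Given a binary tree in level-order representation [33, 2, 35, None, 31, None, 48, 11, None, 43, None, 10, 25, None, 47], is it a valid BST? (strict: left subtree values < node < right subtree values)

Level-order array: [33, 2, 35, None, 31, None, 48, 11, None, 43, None, 10, 25, None, 47]
Validate using subtree bounds (lo, hi): at each node, require lo < value < hi,
then recurse left with hi=value and right with lo=value.
Preorder trace (stopping at first violation):
  at node 33 with bounds (-inf, +inf): OK
  at node 2 with bounds (-inf, 33): OK
  at node 31 with bounds (2, 33): OK
  at node 11 with bounds (2, 31): OK
  at node 10 with bounds (2, 11): OK
  at node 25 with bounds (11, 31): OK
  at node 35 with bounds (33, +inf): OK
  at node 48 with bounds (35, +inf): OK
  at node 43 with bounds (35, 48): OK
  at node 47 with bounds (43, 48): OK
No violation found at any node.
Result: Valid BST


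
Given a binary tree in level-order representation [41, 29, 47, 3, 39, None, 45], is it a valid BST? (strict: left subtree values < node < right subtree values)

Level-order array: [41, 29, 47, 3, 39, None, 45]
Validate using subtree bounds (lo, hi): at each node, require lo < value < hi,
then recurse left with hi=value and right with lo=value.
Preorder trace (stopping at first violation):
  at node 41 with bounds (-inf, +inf): OK
  at node 29 with bounds (-inf, 41): OK
  at node 3 with bounds (-inf, 29): OK
  at node 39 with bounds (29, 41): OK
  at node 47 with bounds (41, +inf): OK
  at node 45 with bounds (47, +inf): VIOLATION
Node 45 violates its bound: not (47 < 45 < +inf).
Result: Not a valid BST


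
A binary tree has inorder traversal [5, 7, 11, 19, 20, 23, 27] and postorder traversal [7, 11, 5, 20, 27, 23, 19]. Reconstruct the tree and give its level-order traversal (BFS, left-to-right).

Inorder:   [5, 7, 11, 19, 20, 23, 27]
Postorder: [7, 11, 5, 20, 27, 23, 19]
Algorithm: postorder visits root last, so walk postorder right-to-left;
each value is the root of the current inorder slice — split it at that
value, recurse on the right subtree first, then the left.
Recursive splits:
  root=19; inorder splits into left=[5, 7, 11], right=[20, 23, 27]
  root=23; inorder splits into left=[20], right=[27]
  root=27; inorder splits into left=[], right=[]
  root=20; inorder splits into left=[], right=[]
  root=5; inorder splits into left=[], right=[7, 11]
  root=11; inorder splits into left=[7], right=[]
  root=7; inorder splits into left=[], right=[]
Reconstructed level-order: [19, 5, 23, 11, 20, 27, 7]


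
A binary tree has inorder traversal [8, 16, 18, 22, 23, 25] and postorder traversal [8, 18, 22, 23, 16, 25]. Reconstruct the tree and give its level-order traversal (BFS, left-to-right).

Inorder:   [8, 16, 18, 22, 23, 25]
Postorder: [8, 18, 22, 23, 16, 25]
Algorithm: postorder visits root last, so walk postorder right-to-left;
each value is the root of the current inorder slice — split it at that
value, recurse on the right subtree first, then the left.
Recursive splits:
  root=25; inorder splits into left=[8, 16, 18, 22, 23], right=[]
  root=16; inorder splits into left=[8], right=[18, 22, 23]
  root=23; inorder splits into left=[18, 22], right=[]
  root=22; inorder splits into left=[18], right=[]
  root=18; inorder splits into left=[], right=[]
  root=8; inorder splits into left=[], right=[]
Reconstructed level-order: [25, 16, 8, 23, 22, 18]


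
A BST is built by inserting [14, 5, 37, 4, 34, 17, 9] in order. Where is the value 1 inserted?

Starting tree (level order): [14, 5, 37, 4, 9, 34, None, None, None, None, None, 17]
Insertion path: 14 -> 5 -> 4
Result: insert 1 as left child of 4
Final tree (level order): [14, 5, 37, 4, 9, 34, None, 1, None, None, None, 17]


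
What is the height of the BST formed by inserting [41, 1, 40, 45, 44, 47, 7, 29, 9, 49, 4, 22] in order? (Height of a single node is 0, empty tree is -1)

Insertion order: [41, 1, 40, 45, 44, 47, 7, 29, 9, 49, 4, 22]
Tree (level-order array): [41, 1, 45, None, 40, 44, 47, 7, None, None, None, None, 49, 4, 29, None, None, None, None, 9, None, None, 22]
Compute height bottom-up (empty subtree = -1):
  height(4) = 1 + max(-1, -1) = 0
  height(22) = 1 + max(-1, -1) = 0
  height(9) = 1 + max(-1, 0) = 1
  height(29) = 1 + max(1, -1) = 2
  height(7) = 1 + max(0, 2) = 3
  height(40) = 1 + max(3, -1) = 4
  height(1) = 1 + max(-1, 4) = 5
  height(44) = 1 + max(-1, -1) = 0
  height(49) = 1 + max(-1, -1) = 0
  height(47) = 1 + max(-1, 0) = 1
  height(45) = 1 + max(0, 1) = 2
  height(41) = 1 + max(5, 2) = 6
Height = 6


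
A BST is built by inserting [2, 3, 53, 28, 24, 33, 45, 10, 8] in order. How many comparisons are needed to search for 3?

Search path for 3: 2 -> 3
Found: True
Comparisons: 2


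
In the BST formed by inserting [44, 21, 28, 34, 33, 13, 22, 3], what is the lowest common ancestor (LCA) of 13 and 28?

Tree insertion order: [44, 21, 28, 34, 33, 13, 22, 3]
Tree (level-order array): [44, 21, None, 13, 28, 3, None, 22, 34, None, None, None, None, 33]
In a BST, the LCA of p=13, q=28 is the first node v on the
root-to-leaf path with p <= v <= q (go left if both < v, right if both > v).
Walk from root:
  at 44: both 13 and 28 < 44, go left
  at 21: 13 <= 21 <= 28, this is the LCA
LCA = 21


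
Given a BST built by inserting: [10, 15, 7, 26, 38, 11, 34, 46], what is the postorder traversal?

Tree insertion order: [10, 15, 7, 26, 38, 11, 34, 46]
Tree (level-order array): [10, 7, 15, None, None, 11, 26, None, None, None, 38, 34, 46]
Postorder traversal: [7, 11, 34, 46, 38, 26, 15, 10]


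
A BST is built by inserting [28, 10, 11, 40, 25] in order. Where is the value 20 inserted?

Starting tree (level order): [28, 10, 40, None, 11, None, None, None, 25]
Insertion path: 28 -> 10 -> 11 -> 25
Result: insert 20 as left child of 25
Final tree (level order): [28, 10, 40, None, 11, None, None, None, 25, 20]


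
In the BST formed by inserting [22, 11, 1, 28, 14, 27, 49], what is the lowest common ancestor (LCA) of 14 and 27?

Tree insertion order: [22, 11, 1, 28, 14, 27, 49]
Tree (level-order array): [22, 11, 28, 1, 14, 27, 49]
In a BST, the LCA of p=14, q=27 is the first node v on the
root-to-leaf path with p <= v <= q (go left if both < v, right if both > v).
Walk from root:
  at 22: 14 <= 22 <= 27, this is the LCA
LCA = 22


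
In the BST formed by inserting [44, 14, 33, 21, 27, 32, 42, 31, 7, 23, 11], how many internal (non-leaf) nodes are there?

Tree built from: [44, 14, 33, 21, 27, 32, 42, 31, 7, 23, 11]
Tree (level-order array): [44, 14, None, 7, 33, None, 11, 21, 42, None, None, None, 27, None, None, 23, 32, None, None, 31]
Rule: An internal node has at least one child.
Per-node child counts:
  node 44: 1 child(ren)
  node 14: 2 child(ren)
  node 7: 1 child(ren)
  node 11: 0 child(ren)
  node 33: 2 child(ren)
  node 21: 1 child(ren)
  node 27: 2 child(ren)
  node 23: 0 child(ren)
  node 32: 1 child(ren)
  node 31: 0 child(ren)
  node 42: 0 child(ren)
Matching nodes: [44, 14, 7, 33, 21, 27, 32]
Count of internal (non-leaf) nodes: 7


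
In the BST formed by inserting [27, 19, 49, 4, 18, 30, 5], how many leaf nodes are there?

Tree built from: [27, 19, 49, 4, 18, 30, 5]
Tree (level-order array): [27, 19, 49, 4, None, 30, None, None, 18, None, None, 5]
Rule: A leaf has 0 children.
Per-node child counts:
  node 27: 2 child(ren)
  node 19: 1 child(ren)
  node 4: 1 child(ren)
  node 18: 1 child(ren)
  node 5: 0 child(ren)
  node 49: 1 child(ren)
  node 30: 0 child(ren)
Matching nodes: [5, 30]
Count of leaf nodes: 2


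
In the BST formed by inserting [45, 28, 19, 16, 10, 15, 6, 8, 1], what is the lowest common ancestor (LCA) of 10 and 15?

Tree insertion order: [45, 28, 19, 16, 10, 15, 6, 8, 1]
Tree (level-order array): [45, 28, None, 19, None, 16, None, 10, None, 6, 15, 1, 8]
In a BST, the LCA of p=10, q=15 is the first node v on the
root-to-leaf path with p <= v <= q (go left if both < v, right if both > v).
Walk from root:
  at 45: both 10 and 15 < 45, go left
  at 28: both 10 and 15 < 28, go left
  at 19: both 10 and 15 < 19, go left
  at 16: both 10 and 15 < 16, go left
  at 10: 10 <= 10 <= 15, this is the LCA
LCA = 10


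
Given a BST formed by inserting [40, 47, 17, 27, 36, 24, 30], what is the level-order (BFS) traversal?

Tree insertion order: [40, 47, 17, 27, 36, 24, 30]
Tree (level-order array): [40, 17, 47, None, 27, None, None, 24, 36, None, None, 30]
BFS from the root, enqueuing left then right child of each popped node:
  queue [40] -> pop 40, enqueue [17, 47], visited so far: [40]
  queue [17, 47] -> pop 17, enqueue [27], visited so far: [40, 17]
  queue [47, 27] -> pop 47, enqueue [none], visited so far: [40, 17, 47]
  queue [27] -> pop 27, enqueue [24, 36], visited so far: [40, 17, 47, 27]
  queue [24, 36] -> pop 24, enqueue [none], visited so far: [40, 17, 47, 27, 24]
  queue [36] -> pop 36, enqueue [30], visited so far: [40, 17, 47, 27, 24, 36]
  queue [30] -> pop 30, enqueue [none], visited so far: [40, 17, 47, 27, 24, 36, 30]
Result: [40, 17, 47, 27, 24, 36, 30]


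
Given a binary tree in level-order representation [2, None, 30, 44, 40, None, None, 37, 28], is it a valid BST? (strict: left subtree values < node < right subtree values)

Level-order array: [2, None, 30, 44, 40, None, None, 37, 28]
Validate using subtree bounds (lo, hi): at each node, require lo < value < hi,
then recurse left with hi=value and right with lo=value.
Preorder trace (stopping at first violation):
  at node 2 with bounds (-inf, +inf): OK
  at node 30 with bounds (2, +inf): OK
  at node 44 with bounds (2, 30): VIOLATION
Node 44 violates its bound: not (2 < 44 < 30).
Result: Not a valid BST


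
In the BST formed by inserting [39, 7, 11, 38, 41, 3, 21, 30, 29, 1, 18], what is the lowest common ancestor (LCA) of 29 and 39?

Tree insertion order: [39, 7, 11, 38, 41, 3, 21, 30, 29, 1, 18]
Tree (level-order array): [39, 7, 41, 3, 11, None, None, 1, None, None, 38, None, None, 21, None, 18, 30, None, None, 29]
In a BST, the LCA of p=29, q=39 is the first node v on the
root-to-leaf path with p <= v <= q (go left if both < v, right if both > v).
Walk from root:
  at 39: 29 <= 39 <= 39, this is the LCA
LCA = 39


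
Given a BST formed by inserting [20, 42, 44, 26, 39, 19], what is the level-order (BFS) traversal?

Tree insertion order: [20, 42, 44, 26, 39, 19]
Tree (level-order array): [20, 19, 42, None, None, 26, 44, None, 39]
BFS from the root, enqueuing left then right child of each popped node:
  queue [20] -> pop 20, enqueue [19, 42], visited so far: [20]
  queue [19, 42] -> pop 19, enqueue [none], visited so far: [20, 19]
  queue [42] -> pop 42, enqueue [26, 44], visited so far: [20, 19, 42]
  queue [26, 44] -> pop 26, enqueue [39], visited so far: [20, 19, 42, 26]
  queue [44, 39] -> pop 44, enqueue [none], visited so far: [20, 19, 42, 26, 44]
  queue [39] -> pop 39, enqueue [none], visited so far: [20, 19, 42, 26, 44, 39]
Result: [20, 19, 42, 26, 44, 39]


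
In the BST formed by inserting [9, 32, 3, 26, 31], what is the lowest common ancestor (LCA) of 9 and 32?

Tree insertion order: [9, 32, 3, 26, 31]
Tree (level-order array): [9, 3, 32, None, None, 26, None, None, 31]
In a BST, the LCA of p=9, q=32 is the first node v on the
root-to-leaf path with p <= v <= q (go left if both < v, right if both > v).
Walk from root:
  at 9: 9 <= 9 <= 32, this is the LCA
LCA = 9


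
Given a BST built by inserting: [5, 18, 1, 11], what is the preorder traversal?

Tree insertion order: [5, 18, 1, 11]
Tree (level-order array): [5, 1, 18, None, None, 11]
Preorder traversal: [5, 1, 18, 11]


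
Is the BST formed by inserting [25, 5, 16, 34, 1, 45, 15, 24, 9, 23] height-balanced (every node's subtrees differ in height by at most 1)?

Tree (level-order array): [25, 5, 34, 1, 16, None, 45, None, None, 15, 24, None, None, 9, None, 23]
Definition: a tree is height-balanced if, at every node, |h(left) - h(right)| <= 1 (empty subtree has height -1).
Bottom-up per-node check:
  node 1: h_left=-1, h_right=-1, diff=0 [OK], height=0
  node 9: h_left=-1, h_right=-1, diff=0 [OK], height=0
  node 15: h_left=0, h_right=-1, diff=1 [OK], height=1
  node 23: h_left=-1, h_right=-1, diff=0 [OK], height=0
  node 24: h_left=0, h_right=-1, diff=1 [OK], height=1
  node 16: h_left=1, h_right=1, diff=0 [OK], height=2
  node 5: h_left=0, h_right=2, diff=2 [FAIL (|0-2|=2 > 1)], height=3
  node 45: h_left=-1, h_right=-1, diff=0 [OK], height=0
  node 34: h_left=-1, h_right=0, diff=1 [OK], height=1
  node 25: h_left=3, h_right=1, diff=2 [FAIL (|3-1|=2 > 1)], height=4
Node 5 violates the condition: |0 - 2| = 2 > 1.
Result: Not balanced


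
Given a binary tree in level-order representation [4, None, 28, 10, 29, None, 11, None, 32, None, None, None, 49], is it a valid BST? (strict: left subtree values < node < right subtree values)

Level-order array: [4, None, 28, 10, 29, None, 11, None, 32, None, None, None, 49]
Validate using subtree bounds (lo, hi): at each node, require lo < value < hi,
then recurse left with hi=value and right with lo=value.
Preorder trace (stopping at first violation):
  at node 4 with bounds (-inf, +inf): OK
  at node 28 with bounds (4, +inf): OK
  at node 10 with bounds (4, 28): OK
  at node 11 with bounds (10, 28): OK
  at node 29 with bounds (28, +inf): OK
  at node 32 with bounds (29, +inf): OK
  at node 49 with bounds (32, +inf): OK
No violation found at any node.
Result: Valid BST


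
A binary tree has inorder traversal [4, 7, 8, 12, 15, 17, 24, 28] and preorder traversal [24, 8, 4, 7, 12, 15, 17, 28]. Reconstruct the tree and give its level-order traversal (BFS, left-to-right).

Inorder:  [4, 7, 8, 12, 15, 17, 24, 28]
Preorder: [24, 8, 4, 7, 12, 15, 17, 28]
Algorithm: preorder visits root first, so consume preorder in order;
for each root, split the current inorder slice at that value into
left-subtree inorder and right-subtree inorder, then recurse.
Recursive splits:
  root=24; inorder splits into left=[4, 7, 8, 12, 15, 17], right=[28]
  root=8; inorder splits into left=[4, 7], right=[12, 15, 17]
  root=4; inorder splits into left=[], right=[7]
  root=7; inorder splits into left=[], right=[]
  root=12; inorder splits into left=[], right=[15, 17]
  root=15; inorder splits into left=[], right=[17]
  root=17; inorder splits into left=[], right=[]
  root=28; inorder splits into left=[], right=[]
Reconstructed level-order: [24, 8, 28, 4, 12, 7, 15, 17]


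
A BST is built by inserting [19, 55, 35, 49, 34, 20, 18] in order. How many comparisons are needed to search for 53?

Search path for 53: 19 -> 55 -> 35 -> 49
Found: False
Comparisons: 4


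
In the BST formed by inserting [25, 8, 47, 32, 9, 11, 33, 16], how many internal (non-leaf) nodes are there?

Tree built from: [25, 8, 47, 32, 9, 11, 33, 16]
Tree (level-order array): [25, 8, 47, None, 9, 32, None, None, 11, None, 33, None, 16]
Rule: An internal node has at least one child.
Per-node child counts:
  node 25: 2 child(ren)
  node 8: 1 child(ren)
  node 9: 1 child(ren)
  node 11: 1 child(ren)
  node 16: 0 child(ren)
  node 47: 1 child(ren)
  node 32: 1 child(ren)
  node 33: 0 child(ren)
Matching nodes: [25, 8, 9, 11, 47, 32]
Count of internal (non-leaf) nodes: 6


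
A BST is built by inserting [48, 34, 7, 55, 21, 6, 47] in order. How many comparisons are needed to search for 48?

Search path for 48: 48
Found: True
Comparisons: 1


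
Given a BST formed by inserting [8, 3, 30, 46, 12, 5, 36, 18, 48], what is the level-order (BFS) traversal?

Tree insertion order: [8, 3, 30, 46, 12, 5, 36, 18, 48]
Tree (level-order array): [8, 3, 30, None, 5, 12, 46, None, None, None, 18, 36, 48]
BFS from the root, enqueuing left then right child of each popped node:
  queue [8] -> pop 8, enqueue [3, 30], visited so far: [8]
  queue [3, 30] -> pop 3, enqueue [5], visited so far: [8, 3]
  queue [30, 5] -> pop 30, enqueue [12, 46], visited so far: [8, 3, 30]
  queue [5, 12, 46] -> pop 5, enqueue [none], visited so far: [8, 3, 30, 5]
  queue [12, 46] -> pop 12, enqueue [18], visited so far: [8, 3, 30, 5, 12]
  queue [46, 18] -> pop 46, enqueue [36, 48], visited so far: [8, 3, 30, 5, 12, 46]
  queue [18, 36, 48] -> pop 18, enqueue [none], visited so far: [8, 3, 30, 5, 12, 46, 18]
  queue [36, 48] -> pop 36, enqueue [none], visited so far: [8, 3, 30, 5, 12, 46, 18, 36]
  queue [48] -> pop 48, enqueue [none], visited so far: [8, 3, 30, 5, 12, 46, 18, 36, 48]
Result: [8, 3, 30, 5, 12, 46, 18, 36, 48]


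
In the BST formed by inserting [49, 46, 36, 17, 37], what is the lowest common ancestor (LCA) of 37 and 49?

Tree insertion order: [49, 46, 36, 17, 37]
Tree (level-order array): [49, 46, None, 36, None, 17, 37]
In a BST, the LCA of p=37, q=49 is the first node v on the
root-to-leaf path with p <= v <= q (go left if both < v, right if both > v).
Walk from root:
  at 49: 37 <= 49 <= 49, this is the LCA
LCA = 49


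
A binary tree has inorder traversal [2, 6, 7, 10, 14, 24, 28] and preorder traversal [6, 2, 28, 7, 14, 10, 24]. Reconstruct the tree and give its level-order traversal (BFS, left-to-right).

Inorder:  [2, 6, 7, 10, 14, 24, 28]
Preorder: [6, 2, 28, 7, 14, 10, 24]
Algorithm: preorder visits root first, so consume preorder in order;
for each root, split the current inorder slice at that value into
left-subtree inorder and right-subtree inorder, then recurse.
Recursive splits:
  root=6; inorder splits into left=[2], right=[7, 10, 14, 24, 28]
  root=2; inorder splits into left=[], right=[]
  root=28; inorder splits into left=[7, 10, 14, 24], right=[]
  root=7; inorder splits into left=[], right=[10, 14, 24]
  root=14; inorder splits into left=[10], right=[24]
  root=10; inorder splits into left=[], right=[]
  root=24; inorder splits into left=[], right=[]
Reconstructed level-order: [6, 2, 28, 7, 14, 10, 24]


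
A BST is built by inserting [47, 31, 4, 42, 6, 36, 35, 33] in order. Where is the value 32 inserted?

Starting tree (level order): [47, 31, None, 4, 42, None, 6, 36, None, None, None, 35, None, 33]
Insertion path: 47 -> 31 -> 42 -> 36 -> 35 -> 33
Result: insert 32 as left child of 33
Final tree (level order): [47, 31, None, 4, 42, None, 6, 36, None, None, None, 35, None, 33, None, 32]


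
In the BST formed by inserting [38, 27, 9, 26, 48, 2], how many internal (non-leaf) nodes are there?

Tree built from: [38, 27, 9, 26, 48, 2]
Tree (level-order array): [38, 27, 48, 9, None, None, None, 2, 26]
Rule: An internal node has at least one child.
Per-node child counts:
  node 38: 2 child(ren)
  node 27: 1 child(ren)
  node 9: 2 child(ren)
  node 2: 0 child(ren)
  node 26: 0 child(ren)
  node 48: 0 child(ren)
Matching nodes: [38, 27, 9]
Count of internal (non-leaf) nodes: 3


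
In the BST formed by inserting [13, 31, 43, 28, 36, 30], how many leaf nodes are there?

Tree built from: [13, 31, 43, 28, 36, 30]
Tree (level-order array): [13, None, 31, 28, 43, None, 30, 36]
Rule: A leaf has 0 children.
Per-node child counts:
  node 13: 1 child(ren)
  node 31: 2 child(ren)
  node 28: 1 child(ren)
  node 30: 0 child(ren)
  node 43: 1 child(ren)
  node 36: 0 child(ren)
Matching nodes: [30, 36]
Count of leaf nodes: 2


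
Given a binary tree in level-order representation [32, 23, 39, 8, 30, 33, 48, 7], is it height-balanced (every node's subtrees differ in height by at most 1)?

Tree (level-order array): [32, 23, 39, 8, 30, 33, 48, 7]
Definition: a tree is height-balanced if, at every node, |h(left) - h(right)| <= 1 (empty subtree has height -1).
Bottom-up per-node check:
  node 7: h_left=-1, h_right=-1, diff=0 [OK], height=0
  node 8: h_left=0, h_right=-1, diff=1 [OK], height=1
  node 30: h_left=-1, h_right=-1, diff=0 [OK], height=0
  node 23: h_left=1, h_right=0, diff=1 [OK], height=2
  node 33: h_left=-1, h_right=-1, diff=0 [OK], height=0
  node 48: h_left=-1, h_right=-1, diff=0 [OK], height=0
  node 39: h_left=0, h_right=0, diff=0 [OK], height=1
  node 32: h_left=2, h_right=1, diff=1 [OK], height=3
All nodes satisfy the balance condition.
Result: Balanced


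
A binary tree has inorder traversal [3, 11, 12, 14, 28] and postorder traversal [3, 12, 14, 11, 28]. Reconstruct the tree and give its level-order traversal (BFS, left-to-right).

Inorder:   [3, 11, 12, 14, 28]
Postorder: [3, 12, 14, 11, 28]
Algorithm: postorder visits root last, so walk postorder right-to-left;
each value is the root of the current inorder slice — split it at that
value, recurse on the right subtree first, then the left.
Recursive splits:
  root=28; inorder splits into left=[3, 11, 12, 14], right=[]
  root=11; inorder splits into left=[3], right=[12, 14]
  root=14; inorder splits into left=[12], right=[]
  root=12; inorder splits into left=[], right=[]
  root=3; inorder splits into left=[], right=[]
Reconstructed level-order: [28, 11, 3, 14, 12]


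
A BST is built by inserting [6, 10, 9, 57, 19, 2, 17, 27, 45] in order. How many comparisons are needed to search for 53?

Search path for 53: 6 -> 10 -> 57 -> 19 -> 27 -> 45
Found: False
Comparisons: 6


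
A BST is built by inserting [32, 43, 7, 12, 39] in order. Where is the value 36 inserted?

Starting tree (level order): [32, 7, 43, None, 12, 39]
Insertion path: 32 -> 43 -> 39
Result: insert 36 as left child of 39
Final tree (level order): [32, 7, 43, None, 12, 39, None, None, None, 36]


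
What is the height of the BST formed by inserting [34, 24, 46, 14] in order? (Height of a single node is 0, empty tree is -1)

Insertion order: [34, 24, 46, 14]
Tree (level-order array): [34, 24, 46, 14]
Compute height bottom-up (empty subtree = -1):
  height(14) = 1 + max(-1, -1) = 0
  height(24) = 1 + max(0, -1) = 1
  height(46) = 1 + max(-1, -1) = 0
  height(34) = 1 + max(1, 0) = 2
Height = 2


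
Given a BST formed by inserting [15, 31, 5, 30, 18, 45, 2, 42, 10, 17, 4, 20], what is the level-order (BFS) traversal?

Tree insertion order: [15, 31, 5, 30, 18, 45, 2, 42, 10, 17, 4, 20]
Tree (level-order array): [15, 5, 31, 2, 10, 30, 45, None, 4, None, None, 18, None, 42, None, None, None, 17, 20]
BFS from the root, enqueuing left then right child of each popped node:
  queue [15] -> pop 15, enqueue [5, 31], visited so far: [15]
  queue [5, 31] -> pop 5, enqueue [2, 10], visited so far: [15, 5]
  queue [31, 2, 10] -> pop 31, enqueue [30, 45], visited so far: [15, 5, 31]
  queue [2, 10, 30, 45] -> pop 2, enqueue [4], visited so far: [15, 5, 31, 2]
  queue [10, 30, 45, 4] -> pop 10, enqueue [none], visited so far: [15, 5, 31, 2, 10]
  queue [30, 45, 4] -> pop 30, enqueue [18], visited so far: [15, 5, 31, 2, 10, 30]
  queue [45, 4, 18] -> pop 45, enqueue [42], visited so far: [15, 5, 31, 2, 10, 30, 45]
  queue [4, 18, 42] -> pop 4, enqueue [none], visited so far: [15, 5, 31, 2, 10, 30, 45, 4]
  queue [18, 42] -> pop 18, enqueue [17, 20], visited so far: [15, 5, 31, 2, 10, 30, 45, 4, 18]
  queue [42, 17, 20] -> pop 42, enqueue [none], visited so far: [15, 5, 31, 2, 10, 30, 45, 4, 18, 42]
  queue [17, 20] -> pop 17, enqueue [none], visited so far: [15, 5, 31, 2, 10, 30, 45, 4, 18, 42, 17]
  queue [20] -> pop 20, enqueue [none], visited so far: [15, 5, 31, 2, 10, 30, 45, 4, 18, 42, 17, 20]
Result: [15, 5, 31, 2, 10, 30, 45, 4, 18, 42, 17, 20]


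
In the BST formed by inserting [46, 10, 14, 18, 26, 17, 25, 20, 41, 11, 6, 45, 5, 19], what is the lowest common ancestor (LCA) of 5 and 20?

Tree insertion order: [46, 10, 14, 18, 26, 17, 25, 20, 41, 11, 6, 45, 5, 19]
Tree (level-order array): [46, 10, None, 6, 14, 5, None, 11, 18, None, None, None, None, 17, 26, None, None, 25, 41, 20, None, None, 45, 19]
In a BST, the LCA of p=5, q=20 is the first node v on the
root-to-leaf path with p <= v <= q (go left if both < v, right if both > v).
Walk from root:
  at 46: both 5 and 20 < 46, go left
  at 10: 5 <= 10 <= 20, this is the LCA
LCA = 10


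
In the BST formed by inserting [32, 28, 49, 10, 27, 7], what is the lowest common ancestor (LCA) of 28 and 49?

Tree insertion order: [32, 28, 49, 10, 27, 7]
Tree (level-order array): [32, 28, 49, 10, None, None, None, 7, 27]
In a BST, the LCA of p=28, q=49 is the first node v on the
root-to-leaf path with p <= v <= q (go left if both < v, right if both > v).
Walk from root:
  at 32: 28 <= 32 <= 49, this is the LCA
LCA = 32


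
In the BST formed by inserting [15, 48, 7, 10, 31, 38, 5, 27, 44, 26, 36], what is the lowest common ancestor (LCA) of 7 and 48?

Tree insertion order: [15, 48, 7, 10, 31, 38, 5, 27, 44, 26, 36]
Tree (level-order array): [15, 7, 48, 5, 10, 31, None, None, None, None, None, 27, 38, 26, None, 36, 44]
In a BST, the LCA of p=7, q=48 is the first node v on the
root-to-leaf path with p <= v <= q (go left if both < v, right if both > v).
Walk from root:
  at 15: 7 <= 15 <= 48, this is the LCA
LCA = 15


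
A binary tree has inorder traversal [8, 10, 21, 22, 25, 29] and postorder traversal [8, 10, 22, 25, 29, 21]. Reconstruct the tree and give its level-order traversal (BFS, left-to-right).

Inorder:   [8, 10, 21, 22, 25, 29]
Postorder: [8, 10, 22, 25, 29, 21]
Algorithm: postorder visits root last, so walk postorder right-to-left;
each value is the root of the current inorder slice — split it at that
value, recurse on the right subtree first, then the left.
Recursive splits:
  root=21; inorder splits into left=[8, 10], right=[22, 25, 29]
  root=29; inorder splits into left=[22, 25], right=[]
  root=25; inorder splits into left=[22], right=[]
  root=22; inorder splits into left=[], right=[]
  root=10; inorder splits into left=[8], right=[]
  root=8; inorder splits into left=[], right=[]
Reconstructed level-order: [21, 10, 29, 8, 25, 22]


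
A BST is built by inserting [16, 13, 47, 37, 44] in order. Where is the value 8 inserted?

Starting tree (level order): [16, 13, 47, None, None, 37, None, None, 44]
Insertion path: 16 -> 13
Result: insert 8 as left child of 13
Final tree (level order): [16, 13, 47, 8, None, 37, None, None, None, None, 44]


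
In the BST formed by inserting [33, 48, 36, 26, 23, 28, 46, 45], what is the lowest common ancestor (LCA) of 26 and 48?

Tree insertion order: [33, 48, 36, 26, 23, 28, 46, 45]
Tree (level-order array): [33, 26, 48, 23, 28, 36, None, None, None, None, None, None, 46, 45]
In a BST, the LCA of p=26, q=48 is the first node v on the
root-to-leaf path with p <= v <= q (go left if both < v, right if both > v).
Walk from root:
  at 33: 26 <= 33 <= 48, this is the LCA
LCA = 33


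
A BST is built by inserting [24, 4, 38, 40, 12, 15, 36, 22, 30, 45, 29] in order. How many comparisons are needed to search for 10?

Search path for 10: 24 -> 4 -> 12
Found: False
Comparisons: 3


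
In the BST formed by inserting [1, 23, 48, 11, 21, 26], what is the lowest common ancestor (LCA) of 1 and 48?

Tree insertion order: [1, 23, 48, 11, 21, 26]
Tree (level-order array): [1, None, 23, 11, 48, None, 21, 26]
In a BST, the LCA of p=1, q=48 is the first node v on the
root-to-leaf path with p <= v <= q (go left if both < v, right if both > v).
Walk from root:
  at 1: 1 <= 1 <= 48, this is the LCA
LCA = 1


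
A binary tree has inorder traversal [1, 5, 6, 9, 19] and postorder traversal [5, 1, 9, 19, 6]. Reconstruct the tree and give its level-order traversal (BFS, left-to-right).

Inorder:   [1, 5, 6, 9, 19]
Postorder: [5, 1, 9, 19, 6]
Algorithm: postorder visits root last, so walk postorder right-to-left;
each value is the root of the current inorder slice — split it at that
value, recurse on the right subtree first, then the left.
Recursive splits:
  root=6; inorder splits into left=[1, 5], right=[9, 19]
  root=19; inorder splits into left=[9], right=[]
  root=9; inorder splits into left=[], right=[]
  root=1; inorder splits into left=[], right=[5]
  root=5; inorder splits into left=[], right=[]
Reconstructed level-order: [6, 1, 19, 5, 9]


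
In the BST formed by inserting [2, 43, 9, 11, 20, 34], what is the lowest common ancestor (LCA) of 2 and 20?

Tree insertion order: [2, 43, 9, 11, 20, 34]
Tree (level-order array): [2, None, 43, 9, None, None, 11, None, 20, None, 34]
In a BST, the LCA of p=2, q=20 is the first node v on the
root-to-leaf path with p <= v <= q (go left if both < v, right if both > v).
Walk from root:
  at 2: 2 <= 2 <= 20, this is the LCA
LCA = 2


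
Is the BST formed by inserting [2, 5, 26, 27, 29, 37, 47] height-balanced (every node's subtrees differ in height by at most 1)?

Tree (level-order array): [2, None, 5, None, 26, None, 27, None, 29, None, 37, None, 47]
Definition: a tree is height-balanced if, at every node, |h(left) - h(right)| <= 1 (empty subtree has height -1).
Bottom-up per-node check:
  node 47: h_left=-1, h_right=-1, diff=0 [OK], height=0
  node 37: h_left=-1, h_right=0, diff=1 [OK], height=1
  node 29: h_left=-1, h_right=1, diff=2 [FAIL (|-1-1|=2 > 1)], height=2
  node 27: h_left=-1, h_right=2, diff=3 [FAIL (|-1-2|=3 > 1)], height=3
  node 26: h_left=-1, h_right=3, diff=4 [FAIL (|-1-3|=4 > 1)], height=4
  node 5: h_left=-1, h_right=4, diff=5 [FAIL (|-1-4|=5 > 1)], height=5
  node 2: h_left=-1, h_right=5, diff=6 [FAIL (|-1-5|=6 > 1)], height=6
Node 29 violates the condition: |-1 - 1| = 2 > 1.
Result: Not balanced


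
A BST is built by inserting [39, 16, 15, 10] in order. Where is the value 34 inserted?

Starting tree (level order): [39, 16, None, 15, None, 10]
Insertion path: 39 -> 16
Result: insert 34 as right child of 16
Final tree (level order): [39, 16, None, 15, 34, 10]


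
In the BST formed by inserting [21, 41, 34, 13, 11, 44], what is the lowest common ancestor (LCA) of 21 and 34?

Tree insertion order: [21, 41, 34, 13, 11, 44]
Tree (level-order array): [21, 13, 41, 11, None, 34, 44]
In a BST, the LCA of p=21, q=34 is the first node v on the
root-to-leaf path with p <= v <= q (go left if both < v, right if both > v).
Walk from root:
  at 21: 21 <= 21 <= 34, this is the LCA
LCA = 21


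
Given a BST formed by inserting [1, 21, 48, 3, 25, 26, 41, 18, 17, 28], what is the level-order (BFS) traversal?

Tree insertion order: [1, 21, 48, 3, 25, 26, 41, 18, 17, 28]
Tree (level-order array): [1, None, 21, 3, 48, None, 18, 25, None, 17, None, None, 26, None, None, None, 41, 28]
BFS from the root, enqueuing left then right child of each popped node:
  queue [1] -> pop 1, enqueue [21], visited so far: [1]
  queue [21] -> pop 21, enqueue [3, 48], visited so far: [1, 21]
  queue [3, 48] -> pop 3, enqueue [18], visited so far: [1, 21, 3]
  queue [48, 18] -> pop 48, enqueue [25], visited so far: [1, 21, 3, 48]
  queue [18, 25] -> pop 18, enqueue [17], visited so far: [1, 21, 3, 48, 18]
  queue [25, 17] -> pop 25, enqueue [26], visited so far: [1, 21, 3, 48, 18, 25]
  queue [17, 26] -> pop 17, enqueue [none], visited so far: [1, 21, 3, 48, 18, 25, 17]
  queue [26] -> pop 26, enqueue [41], visited so far: [1, 21, 3, 48, 18, 25, 17, 26]
  queue [41] -> pop 41, enqueue [28], visited so far: [1, 21, 3, 48, 18, 25, 17, 26, 41]
  queue [28] -> pop 28, enqueue [none], visited so far: [1, 21, 3, 48, 18, 25, 17, 26, 41, 28]
Result: [1, 21, 3, 48, 18, 25, 17, 26, 41, 28]


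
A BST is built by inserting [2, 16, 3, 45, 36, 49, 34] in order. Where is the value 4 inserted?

Starting tree (level order): [2, None, 16, 3, 45, None, None, 36, 49, 34]
Insertion path: 2 -> 16 -> 3
Result: insert 4 as right child of 3
Final tree (level order): [2, None, 16, 3, 45, None, 4, 36, 49, None, None, 34]


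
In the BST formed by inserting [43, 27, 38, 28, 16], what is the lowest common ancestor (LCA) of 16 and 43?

Tree insertion order: [43, 27, 38, 28, 16]
Tree (level-order array): [43, 27, None, 16, 38, None, None, 28]
In a BST, the LCA of p=16, q=43 is the first node v on the
root-to-leaf path with p <= v <= q (go left if both < v, right if both > v).
Walk from root:
  at 43: 16 <= 43 <= 43, this is the LCA
LCA = 43


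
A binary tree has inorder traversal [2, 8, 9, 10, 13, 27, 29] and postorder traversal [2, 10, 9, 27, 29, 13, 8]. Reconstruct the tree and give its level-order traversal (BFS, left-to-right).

Inorder:   [2, 8, 9, 10, 13, 27, 29]
Postorder: [2, 10, 9, 27, 29, 13, 8]
Algorithm: postorder visits root last, so walk postorder right-to-left;
each value is the root of the current inorder slice — split it at that
value, recurse on the right subtree first, then the left.
Recursive splits:
  root=8; inorder splits into left=[2], right=[9, 10, 13, 27, 29]
  root=13; inorder splits into left=[9, 10], right=[27, 29]
  root=29; inorder splits into left=[27], right=[]
  root=27; inorder splits into left=[], right=[]
  root=9; inorder splits into left=[], right=[10]
  root=10; inorder splits into left=[], right=[]
  root=2; inorder splits into left=[], right=[]
Reconstructed level-order: [8, 2, 13, 9, 29, 10, 27]


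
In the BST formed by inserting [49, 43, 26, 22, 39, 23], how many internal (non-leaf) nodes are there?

Tree built from: [49, 43, 26, 22, 39, 23]
Tree (level-order array): [49, 43, None, 26, None, 22, 39, None, 23]
Rule: An internal node has at least one child.
Per-node child counts:
  node 49: 1 child(ren)
  node 43: 1 child(ren)
  node 26: 2 child(ren)
  node 22: 1 child(ren)
  node 23: 0 child(ren)
  node 39: 0 child(ren)
Matching nodes: [49, 43, 26, 22]
Count of internal (non-leaf) nodes: 4
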